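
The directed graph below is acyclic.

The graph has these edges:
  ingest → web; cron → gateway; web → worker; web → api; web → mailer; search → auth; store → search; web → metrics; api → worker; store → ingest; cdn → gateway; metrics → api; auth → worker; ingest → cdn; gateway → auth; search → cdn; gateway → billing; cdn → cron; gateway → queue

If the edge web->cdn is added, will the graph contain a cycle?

No

Adding web→cdn creates a cycle iff cdn can already reach web.
Explore from cdn: no path reaches web. The graph stays acyclic.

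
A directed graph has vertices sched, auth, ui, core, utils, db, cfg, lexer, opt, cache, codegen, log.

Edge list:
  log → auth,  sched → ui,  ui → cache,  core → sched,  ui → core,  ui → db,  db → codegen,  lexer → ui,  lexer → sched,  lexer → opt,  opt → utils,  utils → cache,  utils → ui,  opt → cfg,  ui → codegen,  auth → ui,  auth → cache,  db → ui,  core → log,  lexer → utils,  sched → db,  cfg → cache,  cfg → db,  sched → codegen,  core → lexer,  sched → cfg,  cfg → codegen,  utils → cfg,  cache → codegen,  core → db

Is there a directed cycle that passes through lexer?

Yes

lexer is on a cycle iff lexer can reach itself via ≥1 edge.
lexer → ui → core → lexer — yes.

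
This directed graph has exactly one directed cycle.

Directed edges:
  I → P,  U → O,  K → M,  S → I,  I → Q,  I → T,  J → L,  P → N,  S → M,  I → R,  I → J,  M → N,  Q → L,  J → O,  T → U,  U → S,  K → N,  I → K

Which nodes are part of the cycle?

I, S, T, U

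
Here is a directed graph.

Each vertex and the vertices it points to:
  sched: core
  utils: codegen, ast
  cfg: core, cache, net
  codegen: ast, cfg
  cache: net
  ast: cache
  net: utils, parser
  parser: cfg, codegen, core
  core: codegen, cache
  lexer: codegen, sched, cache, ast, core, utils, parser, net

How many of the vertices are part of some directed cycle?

A vertex is on a directed cycle iff it belongs to a strongly connected component of size ≥ 2 (or has a self-loop).
The vertices on cycles are {ast, cfg, net, core, cache, utils, parser, codegen} — 8 in total.

8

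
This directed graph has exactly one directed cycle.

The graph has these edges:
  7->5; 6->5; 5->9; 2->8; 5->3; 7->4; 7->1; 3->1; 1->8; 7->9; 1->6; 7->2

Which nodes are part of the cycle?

DFS with gray/black marking from 1:
1 gray
  6 gray
    5 gray
      3 gray
        3→1: 1 is gray → back edge
Back edge closes the cycle 1 → 6 → 5 → 3 → 1; its vertices are {1, 3, 5, 6}.

1, 3, 5, 6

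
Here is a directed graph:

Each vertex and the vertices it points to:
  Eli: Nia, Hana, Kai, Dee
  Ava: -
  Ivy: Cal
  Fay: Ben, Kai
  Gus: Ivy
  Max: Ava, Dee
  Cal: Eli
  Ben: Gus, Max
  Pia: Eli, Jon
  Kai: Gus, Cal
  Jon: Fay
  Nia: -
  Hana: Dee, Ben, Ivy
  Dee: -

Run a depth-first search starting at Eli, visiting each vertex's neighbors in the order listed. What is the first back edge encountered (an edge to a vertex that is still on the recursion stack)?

Cal->Eli

DFS from Eli (visiting each vertex's neighbors in the order listed); mark gray on enter, black on exit:
Eli gray
  Nia gray
  Nia black
  Hana gray
    Dee gray
    Dee black
    Ben gray
      Gus gray
        Ivy gray
          Cal gray
            Cal→Eli: Eli is gray → back edge
First back edge: Cal → Eli.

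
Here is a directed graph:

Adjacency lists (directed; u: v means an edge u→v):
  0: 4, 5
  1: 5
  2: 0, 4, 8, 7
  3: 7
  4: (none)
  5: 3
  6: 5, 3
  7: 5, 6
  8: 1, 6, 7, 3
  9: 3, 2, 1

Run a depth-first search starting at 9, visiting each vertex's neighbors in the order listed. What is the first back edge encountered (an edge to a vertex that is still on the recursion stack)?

5→3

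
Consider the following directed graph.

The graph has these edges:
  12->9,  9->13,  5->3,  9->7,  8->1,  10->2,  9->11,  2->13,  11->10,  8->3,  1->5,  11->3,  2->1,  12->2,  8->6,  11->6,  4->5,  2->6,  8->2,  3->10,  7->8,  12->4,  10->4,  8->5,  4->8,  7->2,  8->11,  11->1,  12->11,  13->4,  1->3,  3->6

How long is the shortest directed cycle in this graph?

4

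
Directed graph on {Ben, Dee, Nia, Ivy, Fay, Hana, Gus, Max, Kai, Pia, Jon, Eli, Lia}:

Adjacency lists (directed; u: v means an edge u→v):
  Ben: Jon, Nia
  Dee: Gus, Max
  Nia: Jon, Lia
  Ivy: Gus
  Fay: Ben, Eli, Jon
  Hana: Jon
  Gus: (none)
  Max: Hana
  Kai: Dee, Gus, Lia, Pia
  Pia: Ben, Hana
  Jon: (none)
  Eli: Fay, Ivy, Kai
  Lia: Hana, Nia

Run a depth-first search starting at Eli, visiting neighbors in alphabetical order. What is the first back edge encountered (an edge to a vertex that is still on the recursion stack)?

DFS from Eli (visiting neighbors in alphabetical order); mark gray on enter, black on exit:
Eli gray
  Fay gray
    Ben gray
      Jon gray
      Jon black
      Nia gray
        Nia→Jon: Jon black — skip
        Lia gray
          Hana gray
            Hana→Jon: Jon black — skip
          Hana black
          Lia→Nia: Nia is gray → back edge
First back edge: Lia → Nia.

Lia->Nia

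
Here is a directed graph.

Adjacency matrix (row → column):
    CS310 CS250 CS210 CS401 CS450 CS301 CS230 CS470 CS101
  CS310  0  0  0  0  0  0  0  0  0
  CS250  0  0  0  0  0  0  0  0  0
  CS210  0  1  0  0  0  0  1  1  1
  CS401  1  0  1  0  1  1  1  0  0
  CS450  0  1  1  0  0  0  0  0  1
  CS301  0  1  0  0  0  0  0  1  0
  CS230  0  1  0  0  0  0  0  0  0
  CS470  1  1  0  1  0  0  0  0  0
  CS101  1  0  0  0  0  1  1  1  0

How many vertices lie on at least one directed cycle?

6

A vertex is on a directed cycle iff it belongs to a strongly connected component of size ≥ 2 (or has a self-loop).
The vertices on cycles are {CS101, CS210, CS301, CS401, CS450, CS470} — 6 in total.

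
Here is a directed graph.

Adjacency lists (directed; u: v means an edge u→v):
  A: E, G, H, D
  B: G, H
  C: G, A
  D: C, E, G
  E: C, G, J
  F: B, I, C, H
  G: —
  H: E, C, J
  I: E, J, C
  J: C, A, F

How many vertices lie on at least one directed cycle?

9

A vertex is on a directed cycle iff it belongs to a strongly connected component of size ≥ 2 (or has a self-loop).
The vertices on cycles are {A, B, C, D, E, F, H, I, J} — 9 in total.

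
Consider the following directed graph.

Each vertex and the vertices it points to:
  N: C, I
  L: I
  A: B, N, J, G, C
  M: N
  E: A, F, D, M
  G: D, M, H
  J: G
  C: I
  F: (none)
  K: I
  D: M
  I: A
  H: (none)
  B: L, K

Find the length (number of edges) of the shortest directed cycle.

For each vertex v, BFS finds the shortest path from v back to v.
The shortest such closed walk is A → C → I → A, length 3.

3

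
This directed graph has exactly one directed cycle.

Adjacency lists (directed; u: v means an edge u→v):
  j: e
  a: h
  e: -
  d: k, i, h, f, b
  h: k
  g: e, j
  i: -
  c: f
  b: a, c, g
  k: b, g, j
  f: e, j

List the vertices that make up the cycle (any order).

DFS with gray/black marking from b:
b gray
  a gray
    h gray
      k gray
        k→b: b is gray → back edge
Back edge closes the cycle b → a → h → k → b; its vertices are {a, b, h, k}.

a, b, h, k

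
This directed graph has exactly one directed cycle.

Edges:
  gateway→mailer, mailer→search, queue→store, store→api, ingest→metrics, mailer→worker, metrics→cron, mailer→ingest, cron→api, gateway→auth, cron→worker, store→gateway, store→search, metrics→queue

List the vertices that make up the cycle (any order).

queue, store, ingest, mailer, gateway, metrics

DFS with gray/black marking from ingest:
ingest gray
  metrics gray
    queue gray
      store gray
        gateway gray
          auth gray
          auth black
          mailer gray
            search gray
            search black
            worker gray
            worker black
            mailer→ingest: ingest is gray → back edge
Back edge closes the cycle ingest → metrics → queue → store → gateway → mailer → ingest; its vertices are {queue, store, ingest, mailer, gateway, metrics}.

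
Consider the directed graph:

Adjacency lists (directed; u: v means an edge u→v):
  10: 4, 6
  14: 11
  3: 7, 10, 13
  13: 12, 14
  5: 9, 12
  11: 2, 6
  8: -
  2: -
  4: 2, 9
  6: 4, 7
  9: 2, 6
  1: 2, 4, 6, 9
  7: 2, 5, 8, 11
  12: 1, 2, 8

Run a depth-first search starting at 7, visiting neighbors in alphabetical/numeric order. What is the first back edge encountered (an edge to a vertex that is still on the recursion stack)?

DFS from 7 (visiting neighbors in alphabetical/numeric order); mark gray on enter, black on exit:
7 gray
  2 gray
  2 black
  5 gray
    9 gray
      9→2: 2 black — skip
      6 gray
        4 gray
          4→2: 2 black — skip
          4→9: 9 is gray → back edge
First back edge: 4 → 9.

4→9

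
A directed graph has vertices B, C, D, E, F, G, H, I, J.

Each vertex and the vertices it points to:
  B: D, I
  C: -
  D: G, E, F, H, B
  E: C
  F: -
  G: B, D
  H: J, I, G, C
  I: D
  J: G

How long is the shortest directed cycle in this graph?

For each vertex v, BFS finds the shortest path from v back to v.
The shortest such closed walk is D → B → D, length 2.

2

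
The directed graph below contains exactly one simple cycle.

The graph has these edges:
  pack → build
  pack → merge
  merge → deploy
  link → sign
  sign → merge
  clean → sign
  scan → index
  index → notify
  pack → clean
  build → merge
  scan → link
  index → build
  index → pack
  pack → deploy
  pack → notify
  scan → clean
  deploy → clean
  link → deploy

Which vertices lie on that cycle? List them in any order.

sign, clean, merge, deploy

DFS with gray/black marking from deploy:
deploy gray
  clean gray
    sign gray
      merge gray
        merge→deploy: deploy is gray → back edge
Back edge closes the cycle deploy → clean → sign → merge → deploy; its vertices are {sign, clean, merge, deploy}.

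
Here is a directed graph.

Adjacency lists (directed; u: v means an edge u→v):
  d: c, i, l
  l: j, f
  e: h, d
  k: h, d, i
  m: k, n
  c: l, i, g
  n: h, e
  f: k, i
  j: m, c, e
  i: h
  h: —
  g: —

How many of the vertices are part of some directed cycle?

A vertex is on a directed cycle iff it belongs to a strongly connected component of size ≥ 2 (or has a self-loop).
The vertices on cycles are {c, d, e, f, j, k, l, m, n} — 9 in total.

9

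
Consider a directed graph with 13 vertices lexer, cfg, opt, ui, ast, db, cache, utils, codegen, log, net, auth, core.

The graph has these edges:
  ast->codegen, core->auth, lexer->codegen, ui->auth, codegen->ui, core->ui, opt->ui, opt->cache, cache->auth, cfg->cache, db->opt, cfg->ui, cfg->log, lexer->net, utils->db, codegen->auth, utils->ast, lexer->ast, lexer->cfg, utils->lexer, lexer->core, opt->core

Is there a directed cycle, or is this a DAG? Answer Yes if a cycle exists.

No

DFS with white/gray/black marking, starting from cfg:
cfg gray
  log gray
  log black
  ui gray
    auth gray
    auth black
  ui black
  cache gray
    cache→auth: auth black — skip
  cache black
cfg black
lexer gray
  ast gray
    codegen gray
      codegen→auth: auth black — skip
      codegen→ui: ui black — skip
    codegen black
  ast black
  lexer→cfg: cfg black — skip
  net gray
  net black
  core gray
    core→ui: ui black — skip
    core→auth: auth black — skip
  core black
  lexer→codegen: codegen black — skip
lexer black
opt gray
  opt→cache: cache black — skip
  opt→ui: ui black — skip
  opt→core: core black — skip
opt black
db gray
  db→opt: opt black — skip
db black
utils gray
  utils→ast: ast black — skip
  utils→lexer: lexer black — skip
  utils→db: db black — skip
utils black
Every edge goes to a white or black vertex — no back edge, so the graph is acyclic.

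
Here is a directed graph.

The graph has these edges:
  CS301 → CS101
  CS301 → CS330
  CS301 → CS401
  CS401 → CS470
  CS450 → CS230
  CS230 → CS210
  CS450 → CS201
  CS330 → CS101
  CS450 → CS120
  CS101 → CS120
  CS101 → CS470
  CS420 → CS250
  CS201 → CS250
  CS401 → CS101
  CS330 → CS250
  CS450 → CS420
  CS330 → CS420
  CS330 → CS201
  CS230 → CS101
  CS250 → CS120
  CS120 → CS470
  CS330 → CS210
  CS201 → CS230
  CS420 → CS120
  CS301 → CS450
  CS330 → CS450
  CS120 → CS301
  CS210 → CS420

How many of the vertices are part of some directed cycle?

11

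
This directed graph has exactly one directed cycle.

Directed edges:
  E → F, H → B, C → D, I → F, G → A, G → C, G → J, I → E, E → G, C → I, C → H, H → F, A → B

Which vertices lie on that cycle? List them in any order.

C, E, G, I

DFS with gray/black marking from G:
G gray
  C gray
    D gray
    D black
    H gray
      F gray
      F black
      B gray
      B black
    H black
    I gray
      E gray
        E→F: F black — skip
        E→G: G is gray → back edge
Back edge closes the cycle G → C → I → E → G; its vertices are {C, E, G, I}.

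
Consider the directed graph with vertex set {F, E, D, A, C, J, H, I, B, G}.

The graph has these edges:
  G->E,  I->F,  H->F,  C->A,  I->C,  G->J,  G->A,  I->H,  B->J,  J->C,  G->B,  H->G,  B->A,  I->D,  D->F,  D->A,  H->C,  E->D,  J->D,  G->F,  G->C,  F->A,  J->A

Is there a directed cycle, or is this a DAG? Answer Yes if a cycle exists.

No

DFS with white/gray/black marking, starting from F:
F gray
  A gray
  A black
F black
E gray
  D gray
    D→A: A black — skip
    D→F: F black — skip
  D black
E black
C gray
  C→A: A black — skip
C black
J gray
  J→C: C black — skip
  J→D: D black — skip
  J→A: A black — skip
J black
H gray
  H→F: F black — skip
  G gray
    B gray
      B→A: A black — skip
      B→J: J black — skip
    B black
    G→E: E black — skip
    G→C: C black — skip
    G→A: A black — skip
    G→F: F black — skip
    G→J: J black — skip
  G black
  H→C: C black — skip
H black
I gray
  I→H: H black — skip
  I→C: C black — skip
  I→F: F black — skip
  I→D: D black — skip
I black
Every edge goes to a white or black vertex — no back edge, so the graph is acyclic.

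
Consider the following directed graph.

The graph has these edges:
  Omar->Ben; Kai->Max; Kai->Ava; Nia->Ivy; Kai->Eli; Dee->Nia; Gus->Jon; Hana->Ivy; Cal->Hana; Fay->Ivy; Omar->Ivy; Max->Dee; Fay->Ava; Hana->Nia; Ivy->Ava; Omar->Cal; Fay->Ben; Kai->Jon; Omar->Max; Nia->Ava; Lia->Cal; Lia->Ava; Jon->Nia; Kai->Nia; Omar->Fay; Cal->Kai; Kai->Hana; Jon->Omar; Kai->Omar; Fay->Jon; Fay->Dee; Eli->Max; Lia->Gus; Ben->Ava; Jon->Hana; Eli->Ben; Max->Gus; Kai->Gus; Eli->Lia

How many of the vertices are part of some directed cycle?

A vertex is on a directed cycle iff it belongs to a strongly connected component of size ≥ 2 (or has a self-loop).
The vertices on cycles are {Cal, Eli, Fay, Gus, Jon, Kai, Lia, Max, Omar} — 9 in total.

9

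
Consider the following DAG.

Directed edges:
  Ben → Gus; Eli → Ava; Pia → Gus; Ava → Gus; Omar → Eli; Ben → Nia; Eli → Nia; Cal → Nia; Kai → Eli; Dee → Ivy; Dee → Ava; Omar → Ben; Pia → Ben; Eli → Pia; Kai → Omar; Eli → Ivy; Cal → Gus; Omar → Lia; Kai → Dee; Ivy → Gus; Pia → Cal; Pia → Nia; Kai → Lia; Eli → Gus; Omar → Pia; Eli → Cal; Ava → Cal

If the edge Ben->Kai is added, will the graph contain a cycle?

Yes

Adding Ben→Kai creates a cycle iff Kai can already reach Ben.
Path from Kai: Kai → Omar → Ben.
So Kai → … → Ben → Kai is a cycle.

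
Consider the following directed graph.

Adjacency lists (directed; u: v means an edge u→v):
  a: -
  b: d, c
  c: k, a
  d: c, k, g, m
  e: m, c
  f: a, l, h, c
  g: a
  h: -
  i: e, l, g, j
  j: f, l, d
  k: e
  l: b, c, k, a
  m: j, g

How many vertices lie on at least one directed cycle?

9

A vertex is on a directed cycle iff it belongs to a strongly connected component of size ≥ 2 (or has a self-loop).
The vertices on cycles are {b, c, d, e, f, j, k, l, m} — 9 in total.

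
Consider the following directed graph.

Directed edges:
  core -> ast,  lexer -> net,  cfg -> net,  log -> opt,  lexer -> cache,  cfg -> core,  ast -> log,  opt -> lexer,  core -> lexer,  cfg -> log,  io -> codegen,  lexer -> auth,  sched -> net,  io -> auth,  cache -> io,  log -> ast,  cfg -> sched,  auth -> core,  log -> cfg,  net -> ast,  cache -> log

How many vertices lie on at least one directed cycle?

A vertex is on a directed cycle iff it belongs to a strongly connected component of size ≥ 2 (or has a self-loop).
The vertices on cycles are {io, ast, cfg, log, net, opt, auth, core, cache, lexer, sched} — 11 in total.

11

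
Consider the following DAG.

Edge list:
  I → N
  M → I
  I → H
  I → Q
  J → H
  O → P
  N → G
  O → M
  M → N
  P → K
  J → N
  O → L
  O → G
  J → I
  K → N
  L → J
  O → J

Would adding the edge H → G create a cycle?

No

Adding H→G creates a cycle iff G can already reach H.
Explore from G: no path reaches H. The graph stays acyclic.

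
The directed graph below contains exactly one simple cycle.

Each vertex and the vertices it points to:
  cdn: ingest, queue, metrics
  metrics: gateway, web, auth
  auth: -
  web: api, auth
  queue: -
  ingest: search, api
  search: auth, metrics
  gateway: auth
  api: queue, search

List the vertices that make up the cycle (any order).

DFS with gray/black marking from api:
api gray
  queue gray
  queue black
  search gray
    auth gray
    auth black
    metrics gray
      gateway gray
        gateway→auth: auth black — skip
      gateway black
      web gray
        web→api: api is gray → back edge
Back edge closes the cycle api → search → metrics → web → api; its vertices are {api, web, search, metrics}.

api, web, search, metrics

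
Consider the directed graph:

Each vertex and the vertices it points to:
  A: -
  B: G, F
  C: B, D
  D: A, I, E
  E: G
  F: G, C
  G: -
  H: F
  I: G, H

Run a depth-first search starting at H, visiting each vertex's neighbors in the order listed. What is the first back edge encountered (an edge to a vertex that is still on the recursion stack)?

DFS from H (visiting each vertex's neighbors in the order listed); mark gray on enter, black on exit:
H gray
  F gray
    G gray
    G black
    C gray
      B gray
        B→G: G black — skip
        B→F: F is gray → back edge
First back edge: B → F.

B→F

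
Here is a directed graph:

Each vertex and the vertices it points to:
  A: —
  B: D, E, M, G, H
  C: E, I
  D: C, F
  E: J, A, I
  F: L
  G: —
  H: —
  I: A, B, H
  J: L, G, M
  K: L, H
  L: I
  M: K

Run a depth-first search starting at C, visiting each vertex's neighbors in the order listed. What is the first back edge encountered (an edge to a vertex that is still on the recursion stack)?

D->C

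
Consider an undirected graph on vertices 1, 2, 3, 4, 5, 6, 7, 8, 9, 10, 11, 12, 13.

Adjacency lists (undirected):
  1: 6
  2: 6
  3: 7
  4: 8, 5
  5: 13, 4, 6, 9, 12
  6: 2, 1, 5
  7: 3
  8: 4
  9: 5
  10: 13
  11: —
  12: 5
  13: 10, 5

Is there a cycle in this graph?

DFS, tracking each vertex's parent; an edge to a visited non-parent vertex closes a cycle.
Start from 6:
visit 6 (parent –)
  visit 2 (parent 6)
    2–6: parent, skip
  visit 1 (parent 6)
    1–6: parent, skip
  visit 5 (parent 6)
    visit 13 (parent 5)
      visit 10 (parent 13)
        10–13: parent, skip
      13–5: parent, skip
    visit 4 (parent 5)
      visit 8 (parent 4)
        8–4: parent, skip
      4–5: parent, skip
    5–6: parent, skip
    visit 9 (parent 5)
      9–5: parent, skip
    visit 12 (parent 5)
      12–5: parent, skip
visit 3 (parent –)
  visit 7 (parent 3)
    7–3: parent, skip
visit 11 (parent –)
No non-parent visited neighbor found — the graph is a forest.

No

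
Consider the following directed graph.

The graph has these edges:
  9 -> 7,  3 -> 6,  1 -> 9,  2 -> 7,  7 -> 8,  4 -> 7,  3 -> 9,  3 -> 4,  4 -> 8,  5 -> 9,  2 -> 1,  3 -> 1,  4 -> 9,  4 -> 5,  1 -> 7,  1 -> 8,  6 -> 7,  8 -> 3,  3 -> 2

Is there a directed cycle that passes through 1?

1 is on a cycle iff 1 can reach itself via ≥1 edge.
1 → 8 → 3 → 1 — yes.

Yes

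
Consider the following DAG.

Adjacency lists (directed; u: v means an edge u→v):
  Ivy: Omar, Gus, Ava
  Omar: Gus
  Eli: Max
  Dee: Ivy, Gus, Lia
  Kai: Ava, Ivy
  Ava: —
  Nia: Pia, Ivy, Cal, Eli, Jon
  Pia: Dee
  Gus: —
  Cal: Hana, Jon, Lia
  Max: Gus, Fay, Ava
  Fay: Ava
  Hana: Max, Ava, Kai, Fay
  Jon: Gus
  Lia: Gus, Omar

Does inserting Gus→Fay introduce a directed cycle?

No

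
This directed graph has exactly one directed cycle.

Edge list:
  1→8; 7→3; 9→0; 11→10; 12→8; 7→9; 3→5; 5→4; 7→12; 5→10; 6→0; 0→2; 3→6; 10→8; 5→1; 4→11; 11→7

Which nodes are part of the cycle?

3, 4, 5, 7, 11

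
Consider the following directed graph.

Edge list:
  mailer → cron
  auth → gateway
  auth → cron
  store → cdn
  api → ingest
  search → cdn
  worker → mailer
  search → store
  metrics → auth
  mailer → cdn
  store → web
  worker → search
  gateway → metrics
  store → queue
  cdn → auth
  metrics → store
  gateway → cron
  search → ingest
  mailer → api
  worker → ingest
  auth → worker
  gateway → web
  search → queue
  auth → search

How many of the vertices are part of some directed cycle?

A vertex is on a directed cycle iff it belongs to a strongly connected component of size ≥ 2 (or has a self-loop).
The vertices on cycles are {cdn, auth, store, mailer, search, worker, gateway, metrics} — 8 in total.

8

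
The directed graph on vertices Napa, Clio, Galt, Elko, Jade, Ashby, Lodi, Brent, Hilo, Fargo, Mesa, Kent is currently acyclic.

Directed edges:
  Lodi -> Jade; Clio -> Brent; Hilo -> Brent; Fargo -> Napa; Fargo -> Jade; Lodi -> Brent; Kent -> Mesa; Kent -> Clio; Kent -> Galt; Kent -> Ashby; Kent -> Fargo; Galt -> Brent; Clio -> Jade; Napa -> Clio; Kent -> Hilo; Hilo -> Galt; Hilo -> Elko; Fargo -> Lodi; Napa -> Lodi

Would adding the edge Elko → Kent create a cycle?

Yes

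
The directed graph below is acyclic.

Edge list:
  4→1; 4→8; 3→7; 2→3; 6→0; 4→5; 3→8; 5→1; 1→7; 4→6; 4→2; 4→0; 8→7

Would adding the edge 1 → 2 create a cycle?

No

Adding 1→2 creates a cycle iff 2 can already reach 1.
Explore from 2: no path reaches 1. The graph stays acyclic.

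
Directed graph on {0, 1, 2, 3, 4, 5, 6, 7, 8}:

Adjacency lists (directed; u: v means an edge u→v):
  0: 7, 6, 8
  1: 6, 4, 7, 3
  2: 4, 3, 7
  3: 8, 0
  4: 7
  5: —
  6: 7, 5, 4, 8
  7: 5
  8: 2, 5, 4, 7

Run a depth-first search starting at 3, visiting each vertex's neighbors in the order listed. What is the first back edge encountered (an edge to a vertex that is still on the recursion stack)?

DFS from 3 (visiting each vertex's neighbors in the order listed); mark gray on enter, black on exit:
3 gray
  8 gray
    2 gray
      4 gray
        7 gray
          5 gray
          5 black
        7 black
      4 black
      2→3: 3 is gray → back edge
First back edge: 2 → 3.

2→3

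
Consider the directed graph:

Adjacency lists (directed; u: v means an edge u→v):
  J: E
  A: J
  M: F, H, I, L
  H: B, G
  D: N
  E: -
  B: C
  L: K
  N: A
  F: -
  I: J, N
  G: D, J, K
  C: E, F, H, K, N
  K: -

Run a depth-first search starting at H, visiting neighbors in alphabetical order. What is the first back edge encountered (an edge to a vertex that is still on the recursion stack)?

C→H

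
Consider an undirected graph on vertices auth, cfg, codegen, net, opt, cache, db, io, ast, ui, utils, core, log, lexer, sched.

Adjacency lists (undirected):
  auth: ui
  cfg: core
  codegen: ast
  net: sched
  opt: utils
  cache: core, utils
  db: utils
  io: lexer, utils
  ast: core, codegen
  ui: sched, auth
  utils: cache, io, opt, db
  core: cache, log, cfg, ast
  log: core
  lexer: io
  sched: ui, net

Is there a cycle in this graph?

No

DFS, tracking each vertex's parent; an edge to a visited non-parent vertex closes a cycle.
Start from auth:
visit auth (parent –)
  visit ui (parent auth)
    visit sched (parent ui)
      sched–ui: parent, skip
      visit net (parent sched)
        net–sched: parent, skip
    ui–auth: parent, skip
visit cfg (parent –)
  visit core (parent cfg)
    visit cache (parent core)
      cache–core: parent, skip
      visit utils (parent cache)
        utils–cache: parent, skip
        visit io (parent utils)
          visit lexer (parent io)
            lexer–io: parent, skip
          io–utils: parent, skip
        visit opt (parent utils)
          opt–utils: parent, skip
        visit db (parent utils)
          db–utils: parent, skip
    visit log (parent core)
      log–core: parent, skip
    core–cfg: parent, skip
    visit ast (parent core)
      ast–core: parent, skip
      visit codegen (parent ast)
        codegen–ast: parent, skip
No non-parent visited neighbor found — the graph is a forest.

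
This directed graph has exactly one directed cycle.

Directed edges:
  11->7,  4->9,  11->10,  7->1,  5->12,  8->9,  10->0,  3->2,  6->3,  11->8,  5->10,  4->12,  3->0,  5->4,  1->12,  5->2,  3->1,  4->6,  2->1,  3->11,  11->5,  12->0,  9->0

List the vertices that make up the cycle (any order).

DFS with gray/black marking from 3:
3 gray
  11 gray
    7 gray
      1 gray
        12 gray
          0 gray
          0 black
        12 black
      1 black
    7 black
    10 gray
      10→0: 0 black — skip
    10 black
    5 gray
      2 gray
        2→1: 1 black — skip
      2 black
      5→10: 10 black — skip
      5→12: 12 black — skip
      4 gray
        9 gray
          9→0: 0 black — skip
        9 black
        4→12: 12 black — skip
        6 gray
          6→3: 3 is gray → back edge
Back edge closes the cycle 3 → 11 → 5 → 4 → 6 → 3; its vertices are {3, 4, 5, 6, 11}.

3, 4, 5, 6, 11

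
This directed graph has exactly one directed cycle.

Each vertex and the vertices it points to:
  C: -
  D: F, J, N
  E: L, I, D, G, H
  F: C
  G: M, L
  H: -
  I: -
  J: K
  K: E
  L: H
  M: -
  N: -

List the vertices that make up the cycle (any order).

D, E, J, K

DFS with gray/black marking from K:
K gray
  E gray
    L gray
      H gray
      H black
    L black
    I gray
    I black
    D gray
      F gray
        C gray
        C black
      F black
      J gray
        J→K: K is gray → back edge
Back edge closes the cycle K → E → D → J → K; its vertices are {D, E, J, K}.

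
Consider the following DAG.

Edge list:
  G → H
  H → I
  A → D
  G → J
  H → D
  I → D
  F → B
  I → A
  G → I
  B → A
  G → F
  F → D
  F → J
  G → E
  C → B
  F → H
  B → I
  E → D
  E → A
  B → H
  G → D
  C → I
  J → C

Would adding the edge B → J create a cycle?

Adding B→J creates a cycle iff J can already reach B.
Path from J: J → C → B.
So J → … → B → J is a cycle.

Yes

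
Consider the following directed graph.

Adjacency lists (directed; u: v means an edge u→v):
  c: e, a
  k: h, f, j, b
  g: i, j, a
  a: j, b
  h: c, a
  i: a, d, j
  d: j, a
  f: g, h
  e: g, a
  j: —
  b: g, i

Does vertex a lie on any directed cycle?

Yes

a is on a cycle iff a can reach itself via ≥1 edge.
a → b → g → a — yes.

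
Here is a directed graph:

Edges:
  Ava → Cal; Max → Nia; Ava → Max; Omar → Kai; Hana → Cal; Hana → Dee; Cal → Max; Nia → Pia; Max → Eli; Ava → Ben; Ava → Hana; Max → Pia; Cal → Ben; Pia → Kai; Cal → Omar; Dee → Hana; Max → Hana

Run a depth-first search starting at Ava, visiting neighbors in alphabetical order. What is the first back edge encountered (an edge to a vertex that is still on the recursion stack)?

DFS from Ava (visiting neighbors in alphabetical order); mark gray on enter, black on exit:
Ava gray
  Ben gray
  Ben black
  Cal gray
    Cal→Ben: Ben black — skip
    Max gray
      Eli gray
      Eli black
      Hana gray
        Hana→Cal: Cal is gray → back edge
First back edge: Hana → Cal.

Hana→Cal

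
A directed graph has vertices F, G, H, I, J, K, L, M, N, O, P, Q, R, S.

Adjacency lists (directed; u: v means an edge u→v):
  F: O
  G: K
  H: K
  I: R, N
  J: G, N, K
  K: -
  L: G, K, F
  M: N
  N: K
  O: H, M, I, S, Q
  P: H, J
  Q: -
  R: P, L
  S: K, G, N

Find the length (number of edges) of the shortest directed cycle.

For each vertex v, BFS finds the shortest path from v back to v.
The shortest such closed walk is O → I → R → L → F → O, length 5.

5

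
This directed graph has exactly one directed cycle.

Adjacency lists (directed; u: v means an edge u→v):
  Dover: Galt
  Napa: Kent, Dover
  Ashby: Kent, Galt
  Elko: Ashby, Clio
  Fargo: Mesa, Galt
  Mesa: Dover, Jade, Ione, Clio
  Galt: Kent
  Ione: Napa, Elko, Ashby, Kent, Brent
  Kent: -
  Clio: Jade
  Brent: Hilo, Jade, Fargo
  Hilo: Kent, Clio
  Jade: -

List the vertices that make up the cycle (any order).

DFS with gray/black marking from Mesa:
Mesa gray
  Dover gray
    Galt gray
      Kent gray
      Kent black
    Galt black
  Dover black
  Jade gray
  Jade black
  Ione gray
    Napa gray
      Napa→Kent: Kent black — skip
      Napa→Dover: Dover black — skip
    Napa black
    Elko gray
      Ashby gray
        Ashby→Kent: Kent black — skip
        Ashby→Galt: Galt black — skip
      Ashby black
      Clio gray
        Clio→Jade: Jade black — skip
      Clio black
    Elko black
    Ione→Ashby: Ashby black — skip
    Ione→Kent: Kent black — skip
    Brent gray
      Hilo gray
        Hilo→Kent: Kent black — skip
        Hilo→Clio: Clio black — skip
      Hilo black
      Brent→Jade: Jade black — skip
      Fargo gray
        Fargo→Mesa: Mesa is gray → back edge
Back edge closes the cycle Mesa → Ione → Brent → Fargo → Mesa; its vertices are {Ione, Mesa, Brent, Fargo}.

Ione, Mesa, Brent, Fargo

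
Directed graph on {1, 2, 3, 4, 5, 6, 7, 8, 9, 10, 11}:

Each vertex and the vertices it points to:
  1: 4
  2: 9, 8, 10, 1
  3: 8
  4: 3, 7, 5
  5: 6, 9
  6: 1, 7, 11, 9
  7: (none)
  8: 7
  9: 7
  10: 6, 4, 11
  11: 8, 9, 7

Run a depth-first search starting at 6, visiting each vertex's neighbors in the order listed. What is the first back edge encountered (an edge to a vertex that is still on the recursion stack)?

DFS from 6 (visiting each vertex's neighbors in the order listed); mark gray on enter, black on exit:
6 gray
  1 gray
    4 gray
      3 gray
        8 gray
          7 gray
          7 black
        8 black
      3 black
      4→7: 7 black — skip
      5 gray
        5→6: 6 is gray → back edge
First back edge: 5 → 6.

5→6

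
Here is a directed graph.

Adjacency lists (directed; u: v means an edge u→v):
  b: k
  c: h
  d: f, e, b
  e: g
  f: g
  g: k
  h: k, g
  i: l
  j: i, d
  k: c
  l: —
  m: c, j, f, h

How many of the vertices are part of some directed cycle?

4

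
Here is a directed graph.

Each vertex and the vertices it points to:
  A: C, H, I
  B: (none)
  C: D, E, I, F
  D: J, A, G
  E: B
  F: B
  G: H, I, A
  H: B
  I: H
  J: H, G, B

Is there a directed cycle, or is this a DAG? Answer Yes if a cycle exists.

Yes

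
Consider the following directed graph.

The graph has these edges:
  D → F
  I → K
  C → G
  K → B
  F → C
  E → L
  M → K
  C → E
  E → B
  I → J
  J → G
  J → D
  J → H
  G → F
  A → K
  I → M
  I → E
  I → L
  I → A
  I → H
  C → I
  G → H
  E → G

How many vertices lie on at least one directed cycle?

A vertex is on a directed cycle iff it belongs to a strongly connected component of size ≥ 2 (or has a self-loop).
The vertices on cycles are {C, D, E, F, G, I, J} — 7 in total.

7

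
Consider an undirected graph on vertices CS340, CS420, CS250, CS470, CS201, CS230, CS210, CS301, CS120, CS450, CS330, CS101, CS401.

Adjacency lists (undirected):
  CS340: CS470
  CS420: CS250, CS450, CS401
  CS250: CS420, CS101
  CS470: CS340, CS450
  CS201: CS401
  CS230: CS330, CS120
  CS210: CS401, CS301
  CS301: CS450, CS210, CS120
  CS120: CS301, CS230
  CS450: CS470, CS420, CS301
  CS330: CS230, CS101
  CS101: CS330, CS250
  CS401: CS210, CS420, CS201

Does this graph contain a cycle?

Yes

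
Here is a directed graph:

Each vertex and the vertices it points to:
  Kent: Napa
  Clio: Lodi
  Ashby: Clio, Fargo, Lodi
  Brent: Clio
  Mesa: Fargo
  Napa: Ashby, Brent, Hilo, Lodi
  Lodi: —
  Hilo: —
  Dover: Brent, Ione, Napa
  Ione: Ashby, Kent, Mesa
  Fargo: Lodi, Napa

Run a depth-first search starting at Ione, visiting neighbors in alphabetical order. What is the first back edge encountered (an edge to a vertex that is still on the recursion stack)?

Napa->Ashby

DFS from Ione (visiting neighbors in alphabetical order); mark gray on enter, black on exit:
Ione gray
  Ashby gray
    Clio gray
      Lodi gray
      Lodi black
    Clio black
    Fargo gray
      Fargo→Lodi: Lodi black — skip
      Napa gray
        Napa→Ashby: Ashby is gray → back edge
First back edge: Napa → Ashby.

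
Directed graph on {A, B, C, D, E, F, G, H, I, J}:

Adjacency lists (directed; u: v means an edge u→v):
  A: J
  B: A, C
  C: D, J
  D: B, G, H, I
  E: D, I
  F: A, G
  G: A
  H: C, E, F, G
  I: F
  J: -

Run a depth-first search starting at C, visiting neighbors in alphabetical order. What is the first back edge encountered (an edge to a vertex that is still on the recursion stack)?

B→C

DFS from C (visiting neighbors in alphabetical order); mark gray on enter, black on exit:
C gray
  D gray
    B gray
      A gray
        J gray
        J black
      A black
      B→C: C is gray → back edge
First back edge: B → C.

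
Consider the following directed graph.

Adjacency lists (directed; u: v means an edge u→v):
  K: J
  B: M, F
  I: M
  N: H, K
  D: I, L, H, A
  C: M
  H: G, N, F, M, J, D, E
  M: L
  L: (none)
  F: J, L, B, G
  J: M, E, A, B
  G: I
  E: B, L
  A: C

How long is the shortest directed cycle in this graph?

2

For each vertex v, BFS finds the shortest path from v back to v.
The shortest such closed walk is D → H → D, length 2.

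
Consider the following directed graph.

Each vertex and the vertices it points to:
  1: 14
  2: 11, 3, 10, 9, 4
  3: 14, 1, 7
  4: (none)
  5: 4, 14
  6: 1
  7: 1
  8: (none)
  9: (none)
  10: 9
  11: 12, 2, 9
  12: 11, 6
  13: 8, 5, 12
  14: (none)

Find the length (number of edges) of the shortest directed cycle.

For each vertex v, BFS finds the shortest path from v back to v.
The shortest such closed walk is 12 → 11 → 12, length 2.

2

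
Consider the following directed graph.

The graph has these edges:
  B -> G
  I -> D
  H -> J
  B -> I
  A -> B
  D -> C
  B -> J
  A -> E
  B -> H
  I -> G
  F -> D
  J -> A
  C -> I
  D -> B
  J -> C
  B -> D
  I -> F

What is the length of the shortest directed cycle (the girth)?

For each vertex v, BFS finds the shortest path from v back to v.
The shortest such closed walk is B → D → B, length 2.

2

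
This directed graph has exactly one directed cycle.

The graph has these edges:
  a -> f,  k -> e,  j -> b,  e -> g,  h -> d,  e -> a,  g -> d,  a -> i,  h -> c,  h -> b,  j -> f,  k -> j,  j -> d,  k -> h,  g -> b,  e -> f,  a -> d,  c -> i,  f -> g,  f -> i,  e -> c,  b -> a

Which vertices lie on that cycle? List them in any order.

DFS with gray/black marking from b:
b gray
  a gray
    d gray
    d black
    i gray
    i black
    f gray
      f→i: i black — skip
      g gray
        g→b: b is gray → back edge
Back edge closes the cycle b → a → f → g → b; its vertices are {a, b, f, g}.

a, b, f, g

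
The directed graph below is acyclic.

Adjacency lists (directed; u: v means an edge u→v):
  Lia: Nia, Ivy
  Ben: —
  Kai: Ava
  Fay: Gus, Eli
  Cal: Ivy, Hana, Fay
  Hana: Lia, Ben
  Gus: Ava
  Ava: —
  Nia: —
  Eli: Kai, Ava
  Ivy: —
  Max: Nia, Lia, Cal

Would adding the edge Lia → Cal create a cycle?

Adding Lia→Cal creates a cycle iff Cal can already reach Lia.
Path from Cal: Cal → Hana → Lia.
So Cal → … → Lia → Cal is a cycle.

Yes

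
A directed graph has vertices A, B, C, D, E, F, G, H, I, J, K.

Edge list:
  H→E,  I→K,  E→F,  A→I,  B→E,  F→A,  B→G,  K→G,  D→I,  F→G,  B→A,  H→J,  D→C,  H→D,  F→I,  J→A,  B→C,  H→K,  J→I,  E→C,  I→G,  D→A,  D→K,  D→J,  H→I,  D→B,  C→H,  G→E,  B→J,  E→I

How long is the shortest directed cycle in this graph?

3

For each vertex v, BFS finds the shortest path from v back to v.
The shortest such closed walk is C → H → E → C, length 3.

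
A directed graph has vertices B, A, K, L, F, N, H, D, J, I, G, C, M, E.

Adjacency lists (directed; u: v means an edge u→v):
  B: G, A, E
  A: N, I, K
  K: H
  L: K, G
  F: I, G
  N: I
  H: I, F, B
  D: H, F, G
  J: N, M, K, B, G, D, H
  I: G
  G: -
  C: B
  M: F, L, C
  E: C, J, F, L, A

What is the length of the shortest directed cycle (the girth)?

3

For each vertex v, BFS finds the shortest path from v back to v.
The shortest such closed walk is E → J → B → E, length 3.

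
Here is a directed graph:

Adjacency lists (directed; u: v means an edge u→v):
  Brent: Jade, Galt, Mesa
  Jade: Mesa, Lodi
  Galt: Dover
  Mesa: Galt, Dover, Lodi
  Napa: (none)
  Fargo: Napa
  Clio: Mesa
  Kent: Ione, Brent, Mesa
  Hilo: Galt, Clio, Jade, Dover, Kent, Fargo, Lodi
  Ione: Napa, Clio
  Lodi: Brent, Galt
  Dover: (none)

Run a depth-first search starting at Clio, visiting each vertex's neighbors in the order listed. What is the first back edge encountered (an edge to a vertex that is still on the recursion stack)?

Jade→Mesa

DFS from Clio (visiting each vertex's neighbors in the order listed); mark gray on enter, black on exit:
Clio gray
  Mesa gray
    Galt gray
      Dover gray
      Dover black
    Galt black
    Mesa→Dover: Dover black — skip
    Lodi gray
      Brent gray
        Jade gray
          Jade→Mesa: Mesa is gray → back edge
First back edge: Jade → Mesa.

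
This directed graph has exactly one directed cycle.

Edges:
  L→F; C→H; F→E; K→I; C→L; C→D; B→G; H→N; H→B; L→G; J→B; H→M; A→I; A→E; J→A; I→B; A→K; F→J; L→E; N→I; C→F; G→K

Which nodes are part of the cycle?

B, G, I, K

DFS with gray/black marking from B:
B gray
  G gray
    K gray
      I gray
        I→B: B is gray → back edge
Back edge closes the cycle B → G → K → I → B; its vertices are {B, G, I, K}.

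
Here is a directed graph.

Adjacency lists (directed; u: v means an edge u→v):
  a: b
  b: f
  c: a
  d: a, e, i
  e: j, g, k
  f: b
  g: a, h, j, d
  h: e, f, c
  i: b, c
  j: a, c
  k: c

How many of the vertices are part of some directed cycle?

6

A vertex is on a directed cycle iff it belongs to a strongly connected component of size ≥ 2 (or has a self-loop).
The vertices on cycles are {b, d, e, f, g, h} — 6 in total.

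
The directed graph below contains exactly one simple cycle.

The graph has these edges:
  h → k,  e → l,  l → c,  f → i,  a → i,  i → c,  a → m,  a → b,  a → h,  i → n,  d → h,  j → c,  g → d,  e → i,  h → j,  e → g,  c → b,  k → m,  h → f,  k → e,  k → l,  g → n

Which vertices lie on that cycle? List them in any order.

DFS with gray/black marking from h:
h gray
  f gray
    i gray
      n gray
      n black
      c gray
        b gray
        b black
      c black
    i black
  f black
  k gray
    l gray
      l→c: c black — skip
    l black
    e gray
      e→i: i black — skip
      e→l: l black — skip
      g gray
        d gray
          d→h: h is gray → back edge
Back edge closes the cycle h → k → e → g → d → h; its vertices are {d, e, g, h, k}.

d, e, g, h, k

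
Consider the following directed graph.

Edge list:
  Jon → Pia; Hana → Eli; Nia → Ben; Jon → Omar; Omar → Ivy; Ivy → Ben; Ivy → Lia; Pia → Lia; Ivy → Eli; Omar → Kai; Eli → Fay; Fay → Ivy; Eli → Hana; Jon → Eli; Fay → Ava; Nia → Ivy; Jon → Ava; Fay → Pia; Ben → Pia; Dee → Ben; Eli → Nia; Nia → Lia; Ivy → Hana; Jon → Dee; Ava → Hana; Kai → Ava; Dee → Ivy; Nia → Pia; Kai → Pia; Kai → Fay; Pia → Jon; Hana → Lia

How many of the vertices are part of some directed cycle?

12

A vertex is on a directed cycle iff it belongs to a strongly connected component of size ≥ 2 (or has a self-loop).
The vertices on cycles are {Ava, Ben, Dee, Eli, Fay, Ivy, Jon, Kai, Nia, Pia, Hana, Omar} — 12 in total.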